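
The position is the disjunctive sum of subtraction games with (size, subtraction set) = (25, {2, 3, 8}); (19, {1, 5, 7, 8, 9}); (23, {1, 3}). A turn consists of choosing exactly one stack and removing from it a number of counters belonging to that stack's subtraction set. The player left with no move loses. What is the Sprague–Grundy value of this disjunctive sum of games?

Stack A, S = {2, 3, 8}:
n :  0  1  2  3  4  5  6  7  8  9 10 11 12 13 14 15 16 17 18 19 20 21 22 23 24 25
G :  0  0  1  1  2  0  0  1  1  2  0  0  1  1  2  0  0  1  1  2  0  0  1  1  2  0
G_A(25) = 0.
Stack B, S = {1, 5, 7, 8, 9}:
n :  0  1  2  3  4  5  6  7  8  9 10 11 12 13 14 15 16 17 18 19
G :  0  1  0  1  0  1  0  1  2  3  2  3  2  3  2  3  0  1  0  1
G_B(19) = 1.
Stack C, S = {1, 3}:
n :  0  1  2  3  4  5  6  7  8  9 10 11 12 13 14 15 16 17 18 19 20 21 22 23
G :  0  1  0  1  0  1  0  1  0  1  0  1  0  1  0  1  0  1  0  1  0  1  0  1
G_C(23) = 1.
Combined Grundy value = 0 ⊕ 1 ⊕ 1 = 0.

0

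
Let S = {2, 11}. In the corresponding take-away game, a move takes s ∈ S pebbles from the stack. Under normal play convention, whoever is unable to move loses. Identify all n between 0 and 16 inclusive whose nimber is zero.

n :  0  1  2  3  4  5  6  7  8  9 10 11 12 13 14 15 16
G :  0  0  1  1  0  0  1  1  0  0  1  1  2  0  0  1  1
P-positions are exactly the n with G(n) = 0.

0, 1, 4, 5, 8, 9, 13, 14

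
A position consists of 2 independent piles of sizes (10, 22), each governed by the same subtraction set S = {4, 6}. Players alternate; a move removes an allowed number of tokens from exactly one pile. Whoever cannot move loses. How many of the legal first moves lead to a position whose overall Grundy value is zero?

All piles use S = {4, 6}:
G(0) = 0
G(1) = mex{} = 0
G(2) = mex{} = 0
G(3) = mex{} = 0
G(4) = mex{0} = 1
G(5) = mex{0} = 1
G(6) = mex{0,0} = 1
G(7) = mex{0,0} = 1
G(8) = mex{1,0} = 2
G(9) = mex{1,0} = 2
G(10) = mex{1,1} = 0
G(11) = mex{1,1} = 0
G(12) = mex{2,1} = 0
G(13) = mex{2,1} = 0
G(14) = mex{0,2} = 1
G(15) = mex{0,2} = 1
G(16) = mex{0,0} = 1
G(17) = mex{0,0} = 1
G(18) = mex{1,0} = 2
G(19) = mex{1,0} = 2
G(20) = mex{1,1} = 0
G(21) = mex{1,1} = 0
G(22) = mex{2,1} = 0
Pile A: G(10) = 0.
Pile B: G(22) = 0.
Combined Grundy value = 0 ⊕ 0 = 0.
A winning move leaves total XOR = 0, i.e. changes one component's Grundy value g to g ⊕ X where X is the current total.
Pile A: target g' = 0⊕0 = 0, but every legal move changes the Grundy value (mex property), so 0 moves.
Pile B: target g' = 0⊕0 = 0, but every legal move changes the Grundy value (mex property), so 0 moves.

0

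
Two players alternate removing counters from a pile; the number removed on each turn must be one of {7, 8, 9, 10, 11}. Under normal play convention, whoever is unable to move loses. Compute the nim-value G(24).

0

G(0) = 0
G(1) = mex{} = 0
G(2) = mex{} = 0
G(3) = mex{} = 0
G(4) = mex{} = 0
G(5) = mex{} = 0
G(6) = mex{} = 0
G(7) = mex{0} = 1
G(8) = mex{0,0} = 1
G(9) = mex{0,0,0} = 1
G(10) = mex{0,0,0,0} = 1
G(11) = mex{0,0,0,0,0} = 1
G(12) = mex{0,0,0,0,0} = 1
G(13) = mex{0,0,0,0,0} = 1
G(14) = mex{1,0,0,0,0} = 2
G(15) = mex{1,1,0,0,0} = 2
G(16) = mex{1,1,1,0,0} = 2
G(17) = mex{1,1,1,1,0} = 2
G(18) = mex{1,1,1,1,1} = 0
G(19) = mex{1,1,1,1,1} = 0
G(20) = mex{1,1,1,1,1} = 0
G(21) = mex{2,1,1,1,1} = 0
G(22) = mex{2,2,1,1,1} = 0
G(23) = mex{2,2,2,1,1} = 0
G(24) = mex{2,2,2,2,1} = 0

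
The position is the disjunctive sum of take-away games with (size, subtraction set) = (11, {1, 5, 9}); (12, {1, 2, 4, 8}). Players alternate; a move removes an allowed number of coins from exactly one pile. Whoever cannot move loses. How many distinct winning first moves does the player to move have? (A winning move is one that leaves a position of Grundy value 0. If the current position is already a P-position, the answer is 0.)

Pile A, S = {1, 5, 9}:
G(0) = 0
G(1) = mex{0} = 1
G(2) = mex{1} = 0
G(3) = mex{0} = 1
G(4) = mex{1} = 0
G(5) = mex{0,0} = 1
G(6) = mex{1,1} = 0
G(7) = mex{0,0} = 1
G(8) = mex{1,1} = 0
G(9) = mex{0,0,0} = 1
G(10) = mex{1,1,1} = 0
G(11) = mex{0,0,0} = 1
G_A(11) = 1.
Pile B, S = {1, 2, 4, 8}:
G(0) = 0
G(1) = mex{0} = 1
G(2) = mex{1,0} = 2
G(3) = mex{2,1} = 0
G(4) = mex{0,2,0} = 1
G(5) = mex{1,0,1} = 2
G(6) = mex{2,1,2} = 0
G(7) = mex{0,2,0} = 1
G(8) = mex{1,0,1,0} = 2
G(9) = mex{2,1,2,1} = 0
G(10) = mex{0,2,0,2} = 1
G(11) = mex{1,0,1,0} = 2
G(12) = mex{2,1,2,1} = 0
G_B(12) = 0.
Combined Grundy value = 1 ⊕ 0 = 1.
A winning move leaves total XOR = 0, i.e. changes one component's Grundy value g to g ⊕ X where X is the current total.
Pile A: need g' = 1⊕1 = 0. Options: 11−1→G=0, 11−5→G=0, 11−9→G=0. Hits: 3.
Pile B: need g' = 0⊕1 = 1. Options: 12−1→G=2, 12−2→G=1, 12−4→G=2, 12−8→G=1. Hits: 2.

5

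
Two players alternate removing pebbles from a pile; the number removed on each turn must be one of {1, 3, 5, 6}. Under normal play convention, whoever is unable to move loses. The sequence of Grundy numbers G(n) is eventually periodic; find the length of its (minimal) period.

11

G(0) = 0
G(1) = mex{0} = 1
G(2) = mex{1} = 0
G(3) = mex{0,0} = 1
G(4) = mex{1,1} = 0
G(5) = mex{0,0,0} = 1
G(6) = mex{1,1,1,0} = 2
G(7) = mex{2,0,0,1} = 3
G(8) = mex{3,1,1,0} = 2
G(9) = mex{2,2,0,1} = 3
G(10) = mex{3,3,1,0} = 2
G(11) = mex{2,2,2,1} = 0
G(12) = mex{0,3,3,2} = 1
G(13) = mex{1,2,2,3} = 0
G(14) = mex{0,0,3,2} = 1
G(15) = mex{1,1,2,3} = 0
G(16) = mex{0,0,0,2} = 1
G(17) = mex{1,1,1,0} = 2
G(18) = mex{2,0,0,1} = 3
G(19) = mex{3,1,1,0} = 2
G(20) = mex{2,2,0,1} = 3
G(21) = mex{3,3,1,0} = 2
G(22) = mex{2,2,2,1} = 0
G(23) = mex{0,3,3,2} = 1
G(n+11) = G(n) holds for n = 0,…,5 (a full window of length max(S) = 6), so the sequence is purely periodic with period 11.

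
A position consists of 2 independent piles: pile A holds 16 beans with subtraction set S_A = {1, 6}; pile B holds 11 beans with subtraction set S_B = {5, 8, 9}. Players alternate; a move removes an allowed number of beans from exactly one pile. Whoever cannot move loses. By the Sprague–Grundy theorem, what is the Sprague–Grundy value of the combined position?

2

Pile A, S = {1, 6}:
n :  0  1  2  3  4  5  6  7  8  9 10 11 12 13 14 15 16
G :  0  1  0  1  0  1  2  0  1  0  1  0  1  2  0  1  0
G_A(16) = 0.
Pile B, S = {5, 8, 9}:
n :  0  1  2  3  4  5  6  7  8  9 10 11
G :  0  0  0  0  0  1  1  1  1  1  2  2
G_B(11) = 2.
Combined Grundy value = 0 ⊕ 2 = 2.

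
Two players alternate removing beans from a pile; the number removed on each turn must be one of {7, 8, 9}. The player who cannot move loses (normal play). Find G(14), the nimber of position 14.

2

G(0) = 0
G(1) = mex{} = 0
G(2) = mex{} = 0
G(3) = mex{} = 0
G(4) = mex{} = 0
G(5) = mex{} = 0
G(6) = mex{} = 0
G(7) = mex{0} = 1
G(8) = mex{0,0} = 1
G(9) = mex{0,0,0} = 1
G(10) = mex{0,0,0} = 1
G(11) = mex{0,0,0} = 1
G(12) = mex{0,0,0} = 1
G(13) = mex{0,0,0} = 1
G(14) = mex{1,0,0} = 2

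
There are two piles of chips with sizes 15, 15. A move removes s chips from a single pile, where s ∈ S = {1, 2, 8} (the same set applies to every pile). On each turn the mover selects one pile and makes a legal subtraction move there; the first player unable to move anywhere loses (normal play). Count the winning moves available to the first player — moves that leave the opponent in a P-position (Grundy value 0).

All piles use S = {1, 2, 8}:
G(0) = 0
G(1) = mex{0} = 1
G(2) = mex{1,0} = 2
G(3) = mex{2,1} = 0
G(4) = mex{0,2} = 1
G(5) = mex{1,0} = 2
G(6) = mex{2,1} = 0
G(7) = mex{0,2} = 1
G(8) = mex{1,0,0} = 2
G(9) = mex{2,1,1} = 0
G(10) = mex{0,2,2} = 1
G(11) = mex{1,0,0} = 2
G(12) = mex{2,1,1} = 0
G(13) = mex{0,2,2} = 1
G(14) = mex{1,0,0} = 2
G(15) = mex{2,1,1} = 0
Pile A: G(15) = 0.
Pile B: G(15) = 0.
Combined Grundy value = 0 ⊕ 0 = 0.
A winning move leaves total XOR = 0, i.e. changes one component's Grundy value g to g ⊕ X where X is the current total.
Pile A: target g' = 0⊕0 = 0, but every legal move changes the Grundy value (mex property), so 0 moves.
Pile B: target g' = 0⊕0 = 0, but every legal move changes the Grundy value (mex property), so 0 moves.

0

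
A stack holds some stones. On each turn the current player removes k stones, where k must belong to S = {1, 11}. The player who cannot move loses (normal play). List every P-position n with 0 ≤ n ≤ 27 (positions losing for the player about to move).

0, 2, 4, 6, 8, 10, 12, 14, 16, 18, 20, 22, 24, 26

G(0) = 0
G(1) = mex{0} = 1
G(2) = mex{1} = 0
G(3) = mex{0} = 1
G(4) = mex{1} = 0
G(5) = mex{0} = 1
G(6) = mex{1} = 0
G(7) = mex{0} = 1
G(8) = mex{1} = 0
G(9) = mex{0} = 1
G(10) = mex{1} = 0
G(11) = mex{0,0} = 1
G(12) = mex{1,1} = 0
G(13) = mex{0,0} = 1
G(14) = mex{1,1} = 0
G(15) = mex{0,0} = 1
G(16) = mex{1,1} = 0
G(17) = mex{0,0} = 1
G(18) = mex{1,1} = 0
G(19) = mex{0,0} = 1
G(20) = mex{1,1} = 0
G(21) = mex{0,0} = 1
G(22) = mex{1,1} = 0
G(23) = mex{0,0} = 1
G(24) = mex{1,1} = 0
G(25) = mex{0,0} = 1
G(26) = mex{1,1} = 0
G(27) = mex{0,0} = 1
P-positions are exactly the n with G(n) = 0.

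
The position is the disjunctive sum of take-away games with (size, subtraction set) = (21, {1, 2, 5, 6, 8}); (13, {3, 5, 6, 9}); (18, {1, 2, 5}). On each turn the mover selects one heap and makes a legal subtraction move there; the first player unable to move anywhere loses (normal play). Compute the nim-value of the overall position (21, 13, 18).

0

Heap A, S = {1, 2, 5, 6, 8}:
n :  0  1  2  3  4  5  6  7  8  9 10 11 12 13 14 15 16 17 18 19 20 21
G :  0  1  2  0  1  2  3  0  1  2  0  1  2  3  0  1  2  0  1  2  3  0
G_A(21) = 0.
Heap B, S = {3, 5, 6, 9}:
n :  0  1  2  3  4  5  6  7  8  9 10 11 12 13
G :  0  0  0  1  1  1  2  2  2  3  3  3  0  0
G_B(13) = 0.
Heap C, S = {1, 2, 5}:
n :  0  1  2  3  4  5  6  7  8  9 10 11 12 13 14 15 16 17 18
G :  0  1  2  0  1  2  0  1  2  0  1  2  0  1  2  0  1  2  0
G_C(18) = 0.
Combined Grundy value = 0 ⊕ 0 ⊕ 0 = 0.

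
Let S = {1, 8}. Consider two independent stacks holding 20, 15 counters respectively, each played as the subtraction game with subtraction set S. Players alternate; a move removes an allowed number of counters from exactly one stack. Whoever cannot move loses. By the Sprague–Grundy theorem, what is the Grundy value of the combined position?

0

All stacks use S = {1, 8}:
G(0) = 0
G(1) = mex{0} = 1
G(2) = mex{1} = 0
G(3) = mex{0} = 1
G(4) = mex{1} = 0
G(5) = mex{0} = 1
G(6) = mex{1} = 0
G(7) = mex{0} = 1
G(8) = mex{1,0} = 2
G(9) = mex{2,1} = 0
G(10) = mex{0,0} = 1
G(11) = mex{1,1} = 0
G(12) = mex{0,0} = 1
G(13) = mex{1,1} = 0
G(14) = mex{0,0} = 1
G(15) = mex{1,1} = 0
G(16) = mex{0,2} = 1
G(17) = mex{1,0} = 2
G(18) = mex{2,1} = 0
G(19) = mex{0,0} = 1
G(20) = mex{1,1} = 0
Stack A: G(20) = 0.
Stack B: G(15) = 0.
Combined Grundy value = 0 ⊕ 0 = 0.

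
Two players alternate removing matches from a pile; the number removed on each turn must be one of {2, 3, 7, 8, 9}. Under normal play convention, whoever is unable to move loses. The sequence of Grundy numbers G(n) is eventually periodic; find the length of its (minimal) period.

16

n :  0  1  2  3  4  5  6  7  8  9 10 11 12 13 14 15 16 17 18 19 20 21 22 23 24 25 26 27 28 29 30 31 32 33
G :  0  0  1  1  2  0  0  1  1  2  2  0  3  1  2  2  0  0  1  1  2  0  0  1  1  2  2  0  3  1  2  2  0  0
G(n+16) = G(n) holds for n = 0,…,8 (a full window of length max(S) = 9), so the sequence is purely periodic with period 16.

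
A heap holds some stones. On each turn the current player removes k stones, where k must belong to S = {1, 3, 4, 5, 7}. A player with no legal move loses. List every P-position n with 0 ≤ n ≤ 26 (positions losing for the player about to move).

0, 2, 8, 10, 16, 18, 24, 26

n :  0  1  2  3  4  5  6  7  8  9 10 11 12 13 14 15 16 17 18 19 20 21 22 23 24 25 26
G :  0  1  0  1  2  3  2  3  0  1  0  1  2  3  2  3  0  1  0  1  2  3  2  3  0  1  0
P-positions are exactly the n with G(n) = 0.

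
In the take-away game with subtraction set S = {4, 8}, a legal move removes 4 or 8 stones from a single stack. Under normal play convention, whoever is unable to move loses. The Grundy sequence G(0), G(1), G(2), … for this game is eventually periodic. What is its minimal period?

G(0) = 0
G(1) = mex{} = 0
G(2) = mex{} = 0
G(3) = mex{} = 0
G(4) = mex{0} = 1
G(5) = mex{0} = 1
G(6) = mex{0} = 1
G(7) = mex{0} = 1
G(8) = mex{1,0} = 2
G(9) = mex{1,0} = 2
G(10) = mex{1,0} = 2
G(11) = mex{1,0} = 2
G(12) = mex{2,1} = 0
G(13) = mex{2,1} = 0
G(14) = mex{2,1} = 0
G(15) = mex{2,1} = 0
G(16) = mex{0,2} = 1
G(17) = mex{0,2} = 1
G(18) = mex{0,2} = 1
G(19) = mex{0,2} = 1
G(20) = mex{1,0} = 2
G(21) = mex{1,0} = 2
G(22) = mex{1,0} = 2
G(23) = mex{1,0} = 2
G(24) = mex{2,1} = 0
G(25) = mex{2,1} = 0
G(n+12) = G(n) holds for n = 0,…,7 (a full window of length max(S) = 8), so the sequence is purely periodic with period 12.

12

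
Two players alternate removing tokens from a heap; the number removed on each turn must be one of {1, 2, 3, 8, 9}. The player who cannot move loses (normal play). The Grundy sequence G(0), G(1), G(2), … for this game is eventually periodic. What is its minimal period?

G(0) = 0
G(1) = mex{0} = 1
G(2) = mex{1,0} = 2
G(3) = mex{2,1,0} = 3
G(4) = mex{3,2,1} = 0
G(5) = mex{0,3,2} = 1
G(6) = mex{1,0,3} = 2
G(7) = mex{2,1,0} = 3
G(8) = mex{3,2,1,0} = 4
G(9) = mex{4,3,2,1,0} = 5
G(10) = mex{5,4,3,2,1} = 0
G(11) = mex{0,5,4,3,2} = 1
G(12) = mex{1,0,5,0,3} = 2
G(13) = mex{2,1,0,1,0} = 3
G(14) = mex{3,2,1,2,1} = 0
G(15) = mex{0,3,2,3,2} = 1
G(16) = mex{1,0,3,4,3} = 2
G(17) = mex{2,1,0,5,4} = 3
G(18) = mex{3,2,1,0,5} = 4
G(19) = mex{4,3,2,1,0} = 5
G(20) = mex{5,4,3,2,1} = 0
G(21) = mex{0,5,4,3,2} = 1
G(n+10) = G(n) holds for n = 0,…,8 (a full window of length max(S) = 9), so the sequence is purely periodic with period 10.

10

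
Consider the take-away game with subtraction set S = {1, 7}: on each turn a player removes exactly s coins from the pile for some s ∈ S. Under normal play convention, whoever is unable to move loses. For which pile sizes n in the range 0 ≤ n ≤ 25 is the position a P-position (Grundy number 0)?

G(0) = 0
G(1) = mex{0} = 1
G(2) = mex{1} = 0
G(3) = mex{0} = 1
G(4) = mex{1} = 0
G(5) = mex{0} = 1
G(6) = mex{1} = 0
G(7) = mex{0,0} = 1
G(8) = mex{1,1} = 0
G(9) = mex{0,0} = 1
G(10) = mex{1,1} = 0
G(11) = mex{0,0} = 1
G(12) = mex{1,1} = 0
G(13) = mex{0,0} = 1
G(14) = mex{1,1} = 0
G(15) = mex{0,0} = 1
G(16) = mex{1,1} = 0
G(17) = mex{0,0} = 1
G(18) = mex{1,1} = 0
G(19) = mex{0,0} = 1
G(20) = mex{1,1} = 0
G(21) = mex{0,0} = 1
G(22) = mex{1,1} = 0
G(23) = mex{0,0} = 1
G(24) = mex{1,1} = 0
G(25) = mex{0,0} = 1
P-positions are exactly the n with G(n) = 0.

0, 2, 4, 6, 8, 10, 12, 14, 16, 18, 20, 22, 24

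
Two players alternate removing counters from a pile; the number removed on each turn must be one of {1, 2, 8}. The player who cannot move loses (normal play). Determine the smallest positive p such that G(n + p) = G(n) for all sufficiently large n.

3

n :  0  1  2  3  4  5  6  7  8  9 10 11 12 13 14
G :  0  1  2  0  1  2  0  1  2  0  1  2  0  1  2
G(n+3) = G(n) holds for n = 0,…,7 (a full window of length max(S) = 8), so the sequence is purely periodic with period 3.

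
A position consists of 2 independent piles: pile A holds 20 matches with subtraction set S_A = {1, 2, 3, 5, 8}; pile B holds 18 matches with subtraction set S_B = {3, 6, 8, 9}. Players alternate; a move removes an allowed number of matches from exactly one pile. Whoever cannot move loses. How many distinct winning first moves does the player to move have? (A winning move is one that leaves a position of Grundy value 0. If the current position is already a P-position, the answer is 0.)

2

Pile A, S = {1, 2, 3, 5, 8}:
n :  0  1  2  3  4  5  6  7  8  9 10 11 12 13 14 15 16 17 18 19 20
G :  0  1  2  3  0  1  2  3  4  5  0  1  2  3  0  1  2  3  4  5  0
G_A(20) = 0.
Pile B, S = {3, 6, 8, 9}:
n :  0  1  2  3  4  5  6  7  8  9 10 11 12 13 14 15 16 17 18
G :  0  0  0  1  1  1  2  2  2  3  3  3  0  0  0  1  1  1  2
G_B(18) = 2.
Combined Grundy value = 0 ⊕ 2 = 2.
A winning move leaves total XOR = 0, i.e. changes one component's Grundy value g to g ⊕ X where X is the current total.
Pile A: need g' = 0⊕2 = 2. Options: 20−1→G=5, 20−2→G=4, 20−3→G=3, 20−5→G=1, 20−8→G=2. Hits: 1.
Pile B: need g' = 2⊕2 = 0. Options: 18−3→G=1, 18−6→G=0, 18−8→G=3, 18−9→G=3. Hits: 1.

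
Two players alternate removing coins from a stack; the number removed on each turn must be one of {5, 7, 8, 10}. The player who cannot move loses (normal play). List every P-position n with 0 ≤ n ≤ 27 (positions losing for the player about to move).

G(0) = 0
G(1) = mex{} = 0
G(2) = mex{} = 0
G(3) = mex{} = 0
G(4) = mex{} = 0
G(5) = mex{0} = 1
G(6) = mex{0} = 1
G(7) = mex{0,0} = 1
G(8) = mex{0,0,0} = 1
G(9) = mex{0,0,0} = 1
G(10) = mex{1,0,0,0} = 2
G(11) = mex{1,0,0,0} = 2
G(12) = mex{1,1,0,0} = 2
G(13) = mex{1,1,1,0} = 2
G(14) = mex{1,1,1,0} = 2
G(15) = mex{2,1,1,1} = 0
G(16) = mex{2,1,1,1} = 0
G(17) = mex{2,2,1,1} = 0
G(18) = mex{2,2,2,1} = 0
G(19) = mex{2,2,2,1} = 0
G(20) = mex{0,2,2,2} = 1
G(21) = mex{0,2,2,2} = 1
G(22) = mex{0,0,2,2} = 1
G(23) = mex{0,0,0,2} = 1
G(24) = mex{0,0,0,2} = 1
G(25) = mex{1,0,0,0} = 2
G(26) = mex{1,0,0,0} = 2
G(27) = mex{1,1,0,0} = 2
P-positions are exactly the n with G(n) = 0.

0, 1, 2, 3, 4, 15, 16, 17, 18, 19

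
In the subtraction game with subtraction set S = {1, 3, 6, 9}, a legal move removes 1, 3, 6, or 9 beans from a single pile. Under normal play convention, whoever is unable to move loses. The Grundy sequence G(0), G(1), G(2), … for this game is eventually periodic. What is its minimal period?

G(0) = 0
G(1) = mex{0} = 1
G(2) = mex{1} = 0
G(3) = mex{0,0} = 1
G(4) = mex{1,1} = 0
G(5) = mex{0,0} = 1
G(6) = mex{1,1,0} = 2
G(7) = mex{2,0,1} = 3
G(8) = mex{3,1,0} = 2
G(9) = mex{2,2,1,0} = 3
G(10) = mex{3,3,0,1} = 2
G(11) = mex{2,2,1,0} = 3
G(12) = mex{3,3,2,1} = 0
G(13) = mex{0,2,3,0} = 1
G(14) = mex{1,3,2,1} = 0
G(15) = mex{0,0,3,2} = 1
G(16) = mex{1,1,2,3} = 0
G(17) = mex{0,0,3,2} = 1
G(18) = mex{1,1,0,3} = 2
G(19) = mex{2,0,1,2} = 3
G(20) = mex{3,1,0,3} = 2
G(21) = mex{2,2,1,0} = 3
G(22) = mex{3,3,0,1} = 2
G(23) = mex{2,2,1,0} = 3
G(24) = mex{3,3,2,1} = 0
G(25) = mex{0,2,3,0} = 1
G(n+12) = G(n) holds for n = 0,…,8 (a full window of length max(S) = 9), so the sequence is purely periodic with period 12.

12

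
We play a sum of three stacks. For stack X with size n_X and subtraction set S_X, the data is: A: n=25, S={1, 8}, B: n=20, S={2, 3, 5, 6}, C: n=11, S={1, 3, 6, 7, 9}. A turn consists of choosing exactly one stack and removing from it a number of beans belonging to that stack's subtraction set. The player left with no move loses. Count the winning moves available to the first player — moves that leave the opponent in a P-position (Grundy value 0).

0

Stack A, S = {1, 8}:
G(0) = 0
G(1) = mex{0} = 1
G(2) = mex{1} = 0
G(3) = mex{0} = 1
G(4) = mex{1} = 0
G(5) = mex{0} = 1
G(6) = mex{1} = 0
G(7) = mex{0} = 1
G(8) = mex{1,0} = 2
G(9) = mex{2,1} = 0
G(10) = mex{0,0} = 1
G(11) = mex{1,1} = 0
G(12) = mex{0,0} = 1
G(13) = mex{1,1} = 0
G(14) = mex{0,0} = 1
G(15) = mex{1,1} = 0
G(16) = mex{0,2} = 1
G(17) = mex{1,0} = 2
G(18) = mex{2,1} = 0
G(19) = mex{0,0} = 1
G(20) = mex{1,1} = 0
G(21) = mex{0,0} = 1
G(22) = mex{1,1} = 0
G(23) = mex{0,0} = 1
G(24) = mex{1,1} = 0
G(25) = mex{0,2} = 1
G_A(25) = 1.
Stack B, S = {2, 3, 5, 6}:
G(0) = 0
G(1) = mex{} = 0
G(2) = mex{0} = 1
G(3) = mex{0,0} = 1
G(4) = mex{1,0} = 2
G(5) = mex{1,1,0} = 2
G(6) = mex{2,1,0,0} = 3
G(7) = mex{2,2,1,0} = 3
G(8) = mex{3,2,1,1} = 0
G(9) = mex{3,3,2,1} = 0
G(10) = mex{0,3,2,2} = 1
G(11) = mex{0,0,3,2} = 1
G(12) = mex{1,0,3,3} = 2
G(13) = mex{1,1,0,3} = 2
G(14) = mex{2,1,0,0} = 3
G(15) = mex{2,2,1,0} = 3
G(16) = mex{3,2,1,1} = 0
G(17) = mex{3,3,2,1} = 0
G(18) = mex{0,3,2,2} = 1
G(19) = mex{0,0,3,2} = 1
G(20) = mex{1,0,3,3} = 2
G_B(20) = 2.
Stack C, S = {1, 3, 6, 7, 9}:
G(0) = 0
G(1) = mex{0} = 1
G(2) = mex{1} = 0
G(3) = mex{0,0} = 1
G(4) = mex{1,1} = 0
G(5) = mex{0,0} = 1
G(6) = mex{1,1,0} = 2
G(7) = mex{2,0,1,0} = 3
G(8) = mex{3,1,0,1} = 2
G(9) = mex{2,2,1,0,0} = 3
G(10) = mex{3,3,0,1,1} = 2
G(11) = mex{2,2,1,0,0} = 3
G_C(11) = 3.
Combined Grundy value = 1 ⊕ 2 ⊕ 3 = 0.
A winning move leaves total XOR = 0, i.e. changes one component's Grundy value g to g ⊕ X where X is the current total.
Stack A: target g' = 1⊕0 = 1, but every legal move changes the Grundy value (mex property), so 0 moves.
Stack B: target g' = 2⊕0 = 2, but every legal move changes the Grundy value (mex property), so 0 moves.
Stack C: target g' = 3⊕0 = 3, but every legal move changes the Grundy value (mex property), so 0 moves.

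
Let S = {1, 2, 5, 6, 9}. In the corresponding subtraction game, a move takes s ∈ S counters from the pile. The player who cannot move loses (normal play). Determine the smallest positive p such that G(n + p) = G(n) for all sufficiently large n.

G(0) = 0
G(1) = mex{0} = 1
G(2) = mex{1,0} = 2
G(3) = mex{2,1} = 0
G(4) = mex{0,2} = 1
G(5) = mex{1,0,0} = 2
G(6) = mex{2,1,1,0} = 3
G(7) = mex{3,2,2,1} = 0
G(8) = mex{0,3,0,2} = 1
G(9) = mex{1,0,1,0,0} = 2
G(10) = mex{2,1,2,1,1} = 0
G(11) = mex{0,2,3,2,2} = 1
G(12) = mex{1,0,0,3,0} = 2
G(13) = mex{2,1,1,0,1} = 3
G(14) = mex{3,2,2,1,2} = 0
G(15) = mex{0,3,0,2,3} = 1
G(16) = mex{1,0,1,0,0} = 2
G(17) = mex{2,1,2,1,1} = 0
G(n+7) = G(n) holds for n = 0,…,8 (a full window of length max(S) = 9), so the sequence is purely periodic with period 7.

7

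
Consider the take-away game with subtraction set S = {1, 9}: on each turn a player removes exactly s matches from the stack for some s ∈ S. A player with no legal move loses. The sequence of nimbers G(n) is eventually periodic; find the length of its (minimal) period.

n :  0  1  2  3  4  5  6  7  8  9 10 11 12 13 14
G :  0  1  0  1  0  1  0  1  0  1  0  1  0  1  0
G(n+2) = G(n) holds for n = 0,…,8 (a full window of length max(S) = 9), so the sequence is purely periodic with period 2.

2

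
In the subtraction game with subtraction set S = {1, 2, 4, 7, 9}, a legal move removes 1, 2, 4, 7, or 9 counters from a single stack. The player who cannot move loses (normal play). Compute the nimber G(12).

G(0) = 0
G(1) = mex{0} = 1
G(2) = mex{1,0} = 2
G(3) = mex{2,1} = 0
G(4) = mex{0,2,0} = 1
G(5) = mex{1,0,1} = 2
G(6) = mex{2,1,2} = 0
G(7) = mex{0,2,0,0} = 1
G(8) = mex{1,0,1,1} = 2
G(9) = mex{2,1,2,2,0} = 3
G(10) = mex{3,2,0,0,1} = 4
G(11) = mex{4,3,1,1,2} = 0
G(12) = mex{0,4,2,2,0} = 1

1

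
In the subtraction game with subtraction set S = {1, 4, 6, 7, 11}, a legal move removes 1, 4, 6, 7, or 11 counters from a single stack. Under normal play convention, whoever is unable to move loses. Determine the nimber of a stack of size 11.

n :  0  1  2  3  4  5  6  7  8  9 10 11
G :  0  1  0  1  2  0  1  2  3  2  0  1

1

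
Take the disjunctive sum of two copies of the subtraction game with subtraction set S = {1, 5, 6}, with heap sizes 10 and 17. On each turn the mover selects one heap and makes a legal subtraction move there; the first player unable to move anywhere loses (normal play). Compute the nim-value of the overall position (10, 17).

All heaps use S = {1, 5, 6}:
G(0) = 0
G(1) = mex{0} = 1
G(2) = mex{1} = 0
G(3) = mex{0} = 1
G(4) = mex{1} = 0
G(5) = mex{0,0} = 1
G(6) = mex{1,1,0} = 2
G(7) = mex{2,0,1} = 3
G(8) = mex{3,1,0} = 2
G(9) = mex{2,0,1} = 3
G(10) = mex{3,1,0} = 2
G(11) = mex{2,2,1} = 0
G(12) = mex{0,3,2} = 1
G(13) = mex{1,2,3} = 0
G(14) = mex{0,3,2} = 1
G(15) = mex{1,2,3} = 0
G(16) = mex{0,0,2} = 1
G(17) = mex{1,1,0} = 2
Heap A: G(10) = 2.
Heap B: G(17) = 2.
Combined Grundy value = 2 ⊕ 2 = 0.

0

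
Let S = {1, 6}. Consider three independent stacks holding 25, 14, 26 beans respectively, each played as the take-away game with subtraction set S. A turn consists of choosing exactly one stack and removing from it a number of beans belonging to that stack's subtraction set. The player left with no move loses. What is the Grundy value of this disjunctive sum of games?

All stacks use S = {1, 6}:
n :  0  1  2  3  4  5  6  7  8  9 10 11 12 13 14 15 16 17 18 19 20 21 22 23 24 25 26
G :  0  1  0  1  0  1  2  0  1  0  1  0  1  2  0  1  0  1  0  1  2  0  1  0  1  0  1
Stack A: G(25) = 0.
Stack B: G(14) = 0.
Stack C: G(26) = 1.
Combined Grundy value = 0 ⊕ 0 ⊕ 1 = 1.

1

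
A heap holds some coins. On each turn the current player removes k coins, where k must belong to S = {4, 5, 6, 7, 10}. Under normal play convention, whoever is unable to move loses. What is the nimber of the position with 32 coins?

n :  0  1  2  3  4  5  6  7  8  9 10 11 12 13 14 15 16 17 18 19 20 21 22 23 24 25 26 27 28 29 30 31 32
G :  0  0  0  0  1  1  1  1  2  2  2  2  3  3  0  0  0  0  1  1  1  1  2  2  2  2  3  3  0  0  0  0  1

1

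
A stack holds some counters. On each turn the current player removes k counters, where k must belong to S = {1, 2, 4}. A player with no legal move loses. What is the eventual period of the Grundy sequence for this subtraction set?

3

n :  0  1  2  3  4  5  6  7  8  9 10 11 12 13 14
G :  0  1  2  0  1  2  0  1  2  0  1  2  0  1  2
G(n+3) = G(n) holds for n = 0,…,3 (a full window of length max(S) = 4), so the sequence is purely periodic with period 3.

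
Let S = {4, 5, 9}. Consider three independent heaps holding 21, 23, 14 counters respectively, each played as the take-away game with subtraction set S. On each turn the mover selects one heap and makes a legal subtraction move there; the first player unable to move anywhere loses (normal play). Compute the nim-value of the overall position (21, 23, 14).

All heaps use S = {4, 5, 9}:
G(0) = 0
G(1) = mex{} = 0
G(2) = mex{} = 0
G(3) = mex{} = 0
G(4) = mex{0} = 1
G(5) = mex{0,0} = 1
G(6) = mex{0,0} = 1
G(7) = mex{0,0} = 1
G(8) = mex{1,0} = 2
G(9) = mex{1,1,0} = 2
G(10) = mex{1,1,0} = 2
G(11) = mex{1,1,0} = 2
G(12) = mex{2,1,0} = 3
G(13) = mex{2,2,1} = 0
G(14) = mex{2,2,1} = 0
G(15) = mex{2,2,1} = 0
G(16) = mex{3,2,1} = 0
G(17) = mex{0,3,2} = 1
G(18) = mex{0,0,2} = 1
G(19) = mex{0,0,2} = 1
G(20) = mex{0,0,2} = 1
G(21) = mex{1,0,3} = 2
G(22) = mex{1,1,0} = 2
G(23) = mex{1,1,0} = 2
Heap A: G(21) = 2.
Heap B: G(23) = 2.
Heap C: G(14) = 0.
Combined Grundy value = 2 ⊕ 2 ⊕ 0 = 0.

0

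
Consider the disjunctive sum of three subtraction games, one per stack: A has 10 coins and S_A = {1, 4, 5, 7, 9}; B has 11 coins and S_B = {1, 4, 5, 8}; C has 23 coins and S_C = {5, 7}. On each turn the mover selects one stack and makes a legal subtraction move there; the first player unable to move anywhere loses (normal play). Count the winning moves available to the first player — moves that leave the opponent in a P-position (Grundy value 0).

Stack A, S = {1, 4, 5, 7, 9}:
n :  0  1  2  3  4  5  6  7  8  9 10
G :  0  1  0  1  2  3  2  3  0  1  0
G_A(10) = 0.
Stack B, S = {1, 4, 5, 8}:
n :  0  1  2  3  4  5  6  7  8  9 10 11
G :  0  1  0  1  2  3  2  3  4  0  1  0
G_B(11) = 0.
Stack C, S = {5, 7}:
G(0) = 0
G(1) = mex{} = 0
G(2) = mex{} = 0
G(3) = mex{} = 0
G(4) = mex{} = 0
G(5) = mex{0} = 1
G(6) = mex{0} = 1
G(7) = mex{0,0} = 1
G(8) = mex{0,0} = 1
G(9) = mex{0,0} = 1
G(10) = mex{1,0} = 2
G(11) = mex{1,0} = 2
G(12) = mex{1,1} = 0
G(13) = mex{1,1} = 0
G(14) = mex{1,1} = 0
G(15) = mex{2,1} = 0
G(16) = mex{2,1} = 0
G(17) = mex{0,2} = 1
G(18) = mex{0,2} = 1
G(19) = mex{0,0} = 1
G(20) = mex{0,0} = 1
G(21) = mex{0,0} = 1
G(22) = mex{1,0} = 2
G(23) = mex{1,0} = 2
G_C(23) = 2.
Combined Grundy value = 0 ⊕ 0 ⊕ 2 = 2.
A winning move leaves total XOR = 0, i.e. changes one component's Grundy value g to g ⊕ X where X is the current total.
Stack A: need g' = 0⊕2 = 2. Options: 10−1→G=1, 10−4→G=2, 10−5→G=3, 10−7→G=1, 10−9→G=1. Hits: 1.
Stack B: need g' = 0⊕2 = 2. Options: 11−1→G=1, 11−4→G=3, 11−5→G=2, 11−8→G=1. Hits: 1.
Stack C: need g' = 2⊕2 = 0. Options: 23−5→G=1, 23−7→G=0. Hits: 1.

3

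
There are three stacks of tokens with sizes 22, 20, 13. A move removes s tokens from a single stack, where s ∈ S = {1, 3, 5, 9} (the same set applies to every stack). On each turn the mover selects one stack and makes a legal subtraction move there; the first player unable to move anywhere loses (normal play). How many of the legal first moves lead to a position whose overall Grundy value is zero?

12

All stacks use S = {1, 3, 5, 9}:
n :  0  1  2  3  4  5  6  7  8  9 10 11 12 13 14 15 16 17 18 19 20 21 22
G :  0  1  0  1  0  1  0  1  0  1  0  1  0  1  0  1  0  1  0  1  0  1  0
Stack A: G(22) = 0.
Stack B: G(20) = 0.
Stack C: G(13) = 1.
Combined Grundy value = 0 ⊕ 0 ⊕ 1 = 1.
A winning move leaves total XOR = 0, i.e. changes one component's Grundy value g to g ⊕ X where X is the current total.
Stack A: need g' = 0⊕1 = 1. Options: 22−1→G=1, 22−3→G=1, 22−5→G=1, 22−9→G=1. Hits: 4.
Stack B: need g' = 0⊕1 = 1. Options: 20−1→G=1, 20−3→G=1, 20−5→G=1, 20−9→G=1. Hits: 4.
Stack C: need g' = 1⊕1 = 0. Options: 13−1→G=0, 13−3→G=0, 13−5→G=0, 13−9→G=0. Hits: 4.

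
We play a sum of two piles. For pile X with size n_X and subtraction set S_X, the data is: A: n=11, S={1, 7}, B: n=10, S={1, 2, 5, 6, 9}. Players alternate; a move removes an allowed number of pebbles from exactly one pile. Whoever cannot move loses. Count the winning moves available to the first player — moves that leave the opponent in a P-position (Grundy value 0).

Pile A, S = {1, 7}:
n :  0  1  2  3  4  5  6  7  8  9 10 11
G :  0  1  0  1  0  1  0  1  0  1  0  1
G_A(11) = 1.
Pile B, S = {1, 2, 5, 6, 9}:
G(0) = 0
G(1) = mex{0} = 1
G(2) = mex{1,0} = 2
G(3) = mex{2,1} = 0
G(4) = mex{0,2} = 1
G(5) = mex{1,0,0} = 2
G(6) = mex{2,1,1,0} = 3
G(7) = mex{3,2,2,1} = 0
G(8) = mex{0,3,0,2} = 1
G(9) = mex{1,0,1,0,0} = 2
G(10) = mex{2,1,2,1,1} = 0
G_B(10) = 0.
Combined Grundy value = 1 ⊕ 0 = 1.
A winning move leaves total XOR = 0, i.e. changes one component's Grundy value g to g ⊕ X where X is the current total.
Pile A: need g' = 1⊕1 = 0. Options: 11−1→G=0, 11−7→G=0. Hits: 2.
Pile B: need g' = 0⊕1 = 1. Options: 10−1→G=2, 10−2→G=1, 10−5→G=2, 10−6→G=1, 10−9→G=1. Hits: 3.

5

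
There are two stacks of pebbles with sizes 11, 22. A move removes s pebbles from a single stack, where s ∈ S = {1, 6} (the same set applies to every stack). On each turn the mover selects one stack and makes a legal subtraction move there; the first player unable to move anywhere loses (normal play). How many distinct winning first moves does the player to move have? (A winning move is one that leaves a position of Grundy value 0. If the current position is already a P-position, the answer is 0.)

4

All stacks use S = {1, 6}:
G(0) = 0
G(1) = mex{0} = 1
G(2) = mex{1} = 0
G(3) = mex{0} = 1
G(4) = mex{1} = 0
G(5) = mex{0} = 1
G(6) = mex{1,0} = 2
G(7) = mex{2,1} = 0
G(8) = mex{0,0} = 1
G(9) = mex{1,1} = 0
G(10) = mex{0,0} = 1
G(11) = mex{1,1} = 0
G(12) = mex{0,2} = 1
G(13) = mex{1,0} = 2
G(14) = mex{2,1} = 0
G(15) = mex{0,0} = 1
G(16) = mex{1,1} = 0
G(17) = mex{0,0} = 1
G(18) = mex{1,1} = 0
G(19) = mex{0,2} = 1
G(20) = mex{1,0} = 2
G(21) = mex{2,1} = 0
G(22) = mex{0,0} = 1
Stack A: G(11) = 0.
Stack B: G(22) = 1.
Combined Grundy value = 0 ⊕ 1 = 1.
A winning move leaves total XOR = 0, i.e. changes one component's Grundy value g to g ⊕ X where X is the current total.
Stack A: need g' = 0⊕1 = 1. Options: 11−1→G=1, 11−6→G=1. Hits: 2.
Stack B: need g' = 1⊕1 = 0. Options: 22−1→G=0, 22−6→G=0. Hits: 2.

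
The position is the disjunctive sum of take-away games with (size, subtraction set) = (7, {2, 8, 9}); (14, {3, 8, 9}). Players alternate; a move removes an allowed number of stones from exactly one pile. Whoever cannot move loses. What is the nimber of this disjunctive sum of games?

Pile A, S = {2, 8, 9}:
n : 0 1 2 3 4 5 6 7
G : 0 0 1 1 0 0 1 1
G_A(7) = 1.
Pile B, S = {3, 8, 9}:
n :  0  1  2  3  4  5  6  7  8  9 10 11 12 13 14
G :  0  0  0  1  1  1  0  0  2  1  1  3  0  0  2
G_B(14) = 2.
Combined Grundy value = 1 ⊕ 2 = 3.

3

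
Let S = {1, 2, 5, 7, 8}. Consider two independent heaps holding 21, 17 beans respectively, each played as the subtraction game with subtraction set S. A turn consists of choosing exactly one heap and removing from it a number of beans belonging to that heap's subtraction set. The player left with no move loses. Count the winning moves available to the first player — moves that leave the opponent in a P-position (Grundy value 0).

5

All heaps use S = {1, 2, 5, 7, 8}:
n :  0  1  2  3  4  5  6  7  8  9 10 11 12 13 14 15 16 17 18 19 20 21
G :  0  1  2  0  1  2  0  1  2  0  1  2  0  1  2  0  1  2  0  1  2  0
Heap A: G(21) = 0.
Heap B: G(17) = 2.
Combined Grundy value = 0 ⊕ 2 = 2.
A winning move leaves total XOR = 0, i.e. changes one component's Grundy value g to g ⊕ X where X is the current total.
Heap A: need g' = 0⊕2 = 2. Options: 21−1→G=2, 21−2→G=1, 21−5→G=1, 21−7→G=2, 21−8→G=1. Hits: 2.
Heap B: need g' = 2⊕2 = 0. Options: 17−1→G=1, 17−2→G=0, 17−5→G=0, 17−7→G=1, 17−8→G=0. Hits: 3.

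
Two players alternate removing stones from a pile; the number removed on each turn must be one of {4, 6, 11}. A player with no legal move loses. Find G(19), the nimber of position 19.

G(0) = 0
G(1) = mex{} = 0
G(2) = mex{} = 0
G(3) = mex{} = 0
G(4) = mex{0} = 1
G(5) = mex{0} = 1
G(6) = mex{0,0} = 1
G(7) = mex{0,0} = 1
G(8) = mex{1,0} = 2
G(9) = mex{1,0} = 2
G(10) = mex{1,1} = 0
G(11) = mex{1,1,0} = 2
G(12) = mex{2,1,0} = 3
G(13) = mex{2,1,0} = 3
G(14) = mex{0,2,0} = 1
G(15) = mex{2,2,1} = 0
G(16) = mex{3,0,1} = 2
G(17) = mex{3,2,1} = 0
G(18) = mex{1,3,1} = 0
G(19) = mex{0,3,2} = 1

1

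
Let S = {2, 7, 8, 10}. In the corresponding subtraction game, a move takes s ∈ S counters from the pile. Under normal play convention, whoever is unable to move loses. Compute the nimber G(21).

0

n :  0  1  2  3  4  5  6  7  8  9 10 11 12 13 14 15 16 17 18 19 20 21
G :  0  0  1  1  0  0  1  1  2  2  3  3  2  2  3  3  0  0  1  1  0  0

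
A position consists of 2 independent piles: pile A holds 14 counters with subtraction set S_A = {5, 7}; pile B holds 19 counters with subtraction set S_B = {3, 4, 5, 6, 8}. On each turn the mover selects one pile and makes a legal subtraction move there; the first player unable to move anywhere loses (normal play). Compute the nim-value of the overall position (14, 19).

2

Pile A, S = {5, 7}:
G(0) = 0
G(1) = mex{} = 0
G(2) = mex{} = 0
G(3) = mex{} = 0
G(4) = mex{} = 0
G(5) = mex{0} = 1
G(6) = mex{0} = 1
G(7) = mex{0,0} = 1
G(8) = mex{0,0} = 1
G(9) = mex{0,0} = 1
G(10) = mex{1,0} = 2
G(11) = mex{1,0} = 2
G(12) = mex{1,1} = 0
G(13) = mex{1,1} = 0
G(14) = mex{1,1} = 0
G_A(14) = 0.
Pile B, S = {3, 4, 5, 6, 8}:
G(0) = 0
G(1) = mex{} = 0
G(2) = mex{} = 0
G(3) = mex{0} = 1
G(4) = mex{0,0} = 1
G(5) = mex{0,0,0} = 1
G(6) = mex{1,0,0,0} = 2
G(7) = mex{1,1,0,0} = 2
G(8) = mex{1,1,1,0,0} = 2
G(9) = mex{2,1,1,1,0} = 3
G(10) = mex{2,2,1,1,0} = 3
G(11) = mex{2,2,2,1,1} = 0
G(12) = mex{3,2,2,2,1} = 0
G(13) = mex{3,3,2,2,1} = 0
G(14) = mex{0,3,3,2,2} = 1
G(15) = mex{0,0,3,3,2} = 1
G(16) = mex{0,0,0,3,2} = 1
G(17) = mex{1,0,0,0,3} = 2
G(18) = mex{1,1,0,0,3} = 2
G(19) = mex{1,1,1,0,0} = 2
G_B(19) = 2.
Combined Grundy value = 0 ⊕ 2 = 2.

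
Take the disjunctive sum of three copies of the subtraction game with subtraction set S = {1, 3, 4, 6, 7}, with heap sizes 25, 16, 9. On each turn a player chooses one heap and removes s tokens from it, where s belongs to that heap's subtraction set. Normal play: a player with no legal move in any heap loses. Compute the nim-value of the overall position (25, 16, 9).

All heaps use S = {1, 3, 4, 6, 7}:
G(0) = 0
G(1) = mex{0} = 1
G(2) = mex{1} = 0
G(3) = mex{0,0} = 1
G(4) = mex{1,1,0} = 2
G(5) = mex{2,0,1} = 3
G(6) = mex{3,1,0,0} = 2
G(7) = mex{2,2,1,1,0} = 3
G(8) = mex{3,3,2,0,1} = 4
G(9) = mex{4,2,3,1,0} = 5
G(10) = mex{5,3,2,2,1} = 0
G(11) = mex{0,4,3,3,2} = 1
G(12) = mex{1,5,4,2,3} = 0
G(13) = mex{0,0,5,3,2} = 1
G(14) = mex{1,1,0,4,3} = 2
G(15) = mex{2,0,1,5,4} = 3
G(16) = mex{3,1,0,0,5} = 2
G(17) = mex{2,2,1,1,0} = 3
G(18) = mex{3,3,2,0,1} = 4
G(19) = mex{4,2,3,1,0} = 5
G(20) = mex{5,3,2,2,1} = 0
G(21) = mex{0,4,3,3,2} = 1
G(22) = mex{1,5,4,2,3} = 0
G(23) = mex{0,0,5,3,2} = 1
G(24) = mex{1,1,0,4,3} = 2
G(25) = mex{2,0,1,5,4} = 3
Heap A: G(25) = 3.
Heap B: G(16) = 2.
Heap C: G(9) = 5.
Combined Grundy value = 3 ⊕ 2 ⊕ 5 = 4.

4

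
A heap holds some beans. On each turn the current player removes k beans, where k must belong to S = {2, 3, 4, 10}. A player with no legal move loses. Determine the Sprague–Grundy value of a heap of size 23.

G(0) = 0
G(1) = mex{} = 0
G(2) = mex{0} = 1
G(3) = mex{0,0} = 1
G(4) = mex{1,0,0} = 2
G(5) = mex{1,1,0} = 2
G(6) = mex{2,1,1} = 0
G(7) = mex{2,2,1} = 0
G(8) = mex{0,2,2} = 1
G(9) = mex{0,0,2} = 1
G(10) = mex{1,0,0,0} = 2
G(11) = mex{1,1,0,0} = 2
G(12) = mex{2,1,1,1} = 0
G(13) = mex{2,2,1,1} = 0
G(14) = mex{0,2,2,2} = 1
G(15) = mex{0,0,2,2} = 1
G(16) = mex{1,0,0,0} = 2
G(17) = mex{1,1,0,0} = 2
G(18) = mex{2,1,1,1} = 0
G(19) = mex{2,2,1,1} = 0
G(20) = mex{0,2,2,2} = 1
G(21) = mex{0,0,2,2} = 1
G(22) = mex{1,0,0,0} = 2
G(23) = mex{1,1,0,0} = 2

2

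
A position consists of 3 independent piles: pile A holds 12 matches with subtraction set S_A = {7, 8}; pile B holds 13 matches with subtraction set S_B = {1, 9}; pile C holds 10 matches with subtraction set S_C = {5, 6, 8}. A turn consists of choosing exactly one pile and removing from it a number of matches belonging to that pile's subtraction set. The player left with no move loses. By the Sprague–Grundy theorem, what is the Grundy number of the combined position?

Pile A, S = {7, 8}:
G(0) = 0
G(1) = mex{} = 0
G(2) = mex{} = 0
G(3) = mex{} = 0
G(4) = mex{} = 0
G(5) = mex{} = 0
G(6) = mex{} = 0
G(7) = mex{0} = 1
G(8) = mex{0,0} = 1
G(9) = mex{0,0} = 1
G(10) = mex{0,0} = 1
G(11) = mex{0,0} = 1
G(12) = mex{0,0} = 1
G_A(12) = 1.
Pile B, S = {1, 9}:
G(0) = 0
G(1) = mex{0} = 1
G(2) = mex{1} = 0
G(3) = mex{0} = 1
G(4) = mex{1} = 0
G(5) = mex{0} = 1
G(6) = mex{1} = 0
G(7) = mex{0} = 1
G(8) = mex{1} = 0
G(9) = mex{0,0} = 1
G(10) = mex{1,1} = 0
G(11) = mex{0,0} = 1
G(12) = mex{1,1} = 0
G(13) = mex{0,0} = 1
G_B(13) = 1.
Pile C, S = {5, 6, 8}:
G(0) = 0
G(1) = mex{} = 0
G(2) = mex{} = 0
G(3) = mex{} = 0
G(4) = mex{} = 0
G(5) = mex{0} = 1
G(6) = mex{0,0} = 1
G(7) = mex{0,0} = 1
G(8) = mex{0,0,0} = 1
G(9) = mex{0,0,0} = 1
G(10) = mex{1,0,0} = 2
G_C(10) = 2.
Combined Grundy value = 1 ⊕ 1 ⊕ 2 = 2.

2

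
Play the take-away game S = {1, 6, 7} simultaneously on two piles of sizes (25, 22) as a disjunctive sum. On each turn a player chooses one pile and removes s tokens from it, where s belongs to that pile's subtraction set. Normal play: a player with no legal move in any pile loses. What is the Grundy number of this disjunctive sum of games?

All piles use S = {1, 6, 7}:
n :  0  1  2  3  4  5  6  7  8  9 10 11 12 13 14 15 16 17 18 19 20 21 22 23 24 25
G :  0  1  0  1  0  1  2  3  2  3  2  3  0  1  0  1  0  1  2  3  2  3  2  3  0  1
Pile A: G(25) = 1.
Pile B: G(22) = 2.
Combined Grundy value = 1 ⊕ 2 = 3.

3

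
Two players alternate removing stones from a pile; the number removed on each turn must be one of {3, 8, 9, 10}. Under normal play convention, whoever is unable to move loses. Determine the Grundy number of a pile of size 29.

n :  0  1  2  3  4  5  6  7  8  9 10 11 12 13 14 15 16 17 18 19 20 21 22 23 24 25 26 27 28 29
G :  0  0  0  1  1  1  0  0  2  1  1  3  2  0  2  3  1  3  0  0  0  1  1  1  0  0  2  1  1  3

3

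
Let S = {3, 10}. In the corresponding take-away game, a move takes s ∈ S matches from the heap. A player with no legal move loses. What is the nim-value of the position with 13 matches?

n :  0  1  2  3  4  5  6  7  8  9 10 11 12 13
G :  0  0  0  1  1  1  0  0  0  1  1  1  2  0

0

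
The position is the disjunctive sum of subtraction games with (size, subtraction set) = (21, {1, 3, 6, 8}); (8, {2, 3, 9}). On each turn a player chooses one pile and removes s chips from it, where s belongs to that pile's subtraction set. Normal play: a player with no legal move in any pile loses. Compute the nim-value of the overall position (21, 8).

0

Pile A, S = {1, 3, 6, 8}:
G(0) = 0
G(1) = mex{0} = 1
G(2) = mex{1} = 0
G(3) = mex{0,0} = 1
G(4) = mex{1,1} = 0
G(5) = mex{0,0} = 1
G(6) = mex{1,1,0} = 2
G(7) = mex{2,0,1} = 3
G(8) = mex{3,1,0,0} = 2
G(9) = mex{2,2,1,1} = 0
G(10) = mex{0,3,0,0} = 1
G(11) = mex{1,2,1,1} = 0
G(12) = mex{0,0,2,0} = 1
G(13) = mex{1,1,3,1} = 0
G(14) = mex{0,0,2,2} = 1
G(15) = mex{1,1,0,3} = 2
G(16) = mex{2,0,1,2} = 3
G(17) = mex{3,1,0,0} = 2
G(18) = mex{2,2,1,1} = 0
G(19) = mex{0,3,0,0} = 1
G(20) = mex{1,2,1,1} = 0
G(21) = mex{0,0,2,0} = 1
G_A(21) = 1.
Pile B, S = {2, 3, 9}:
G(0) = 0
G(1) = mex{} = 0
G(2) = mex{0} = 1
G(3) = mex{0,0} = 1
G(4) = mex{1,0} = 2
G(5) = mex{1,1} = 0
G(6) = mex{2,1} = 0
G(7) = mex{0,2} = 1
G(8) = mex{0,0} = 1
G_B(8) = 1.
Combined Grundy value = 1 ⊕ 1 = 0.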